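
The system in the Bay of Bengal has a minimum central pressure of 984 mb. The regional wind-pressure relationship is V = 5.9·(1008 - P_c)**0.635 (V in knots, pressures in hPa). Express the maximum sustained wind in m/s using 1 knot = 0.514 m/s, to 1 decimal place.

22.8 m/s

ΔP = 1008 − 984 = 24 mb.
V ≈ 5.9 × 24^0.635 = 5.9 × 7.524 ≈ 44.390 kt.
44.390 × 0.514 ≈ 22.82 m/s → 22.8 m/s.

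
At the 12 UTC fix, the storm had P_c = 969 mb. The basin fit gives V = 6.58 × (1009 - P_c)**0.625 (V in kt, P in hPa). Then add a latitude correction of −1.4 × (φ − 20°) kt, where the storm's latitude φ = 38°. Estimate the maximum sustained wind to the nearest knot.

ΔP = 1009 − 969 = 40 mb.
40^0.625 ≈ 10.030.
V ≈ 6.58 × 10.030 ≈ 66.0 kt.
Latitude correction: −1.4 × (38 − 20) = -25.2 kt.
Corrected V ≈ 40.8 kt → 41 kt.

41 kt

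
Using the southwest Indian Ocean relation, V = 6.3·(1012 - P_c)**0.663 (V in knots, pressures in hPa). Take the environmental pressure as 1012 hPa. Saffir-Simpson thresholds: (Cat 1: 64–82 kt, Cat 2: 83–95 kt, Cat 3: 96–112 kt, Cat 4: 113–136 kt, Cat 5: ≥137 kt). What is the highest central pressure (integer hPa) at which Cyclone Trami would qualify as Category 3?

Category 3 begins at V = 96 kt.
Required ΔP = (96/6.3)^(1/0.663) = 15.238^1.508 ≈ 60.84 hPa.
P_c ≤ 1012 − 60.84 = 951.16, so the highest integer P_c is 951 hPa.

951 hPa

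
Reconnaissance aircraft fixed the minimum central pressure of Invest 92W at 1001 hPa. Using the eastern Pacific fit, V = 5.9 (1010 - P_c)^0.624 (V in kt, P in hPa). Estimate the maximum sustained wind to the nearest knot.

23 kt

ΔP = 1010 − 1001 = 9 hPa.
9^0.624 ≈ 3.940.
V ≈ 5.9 × 3.940 ≈ 23.2 kt.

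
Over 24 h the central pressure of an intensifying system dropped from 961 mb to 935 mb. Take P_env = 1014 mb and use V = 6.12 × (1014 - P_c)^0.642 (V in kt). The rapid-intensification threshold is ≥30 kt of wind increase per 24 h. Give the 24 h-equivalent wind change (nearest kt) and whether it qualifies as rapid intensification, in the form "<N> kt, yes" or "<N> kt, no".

23 kt, no

V₁: ΔP = 53, V ≈ 6.12 × 53^0.642 ≈ 78.30 kt.
V₂: ΔP = 79, V ≈ 6.12 × 79^0.642 ≈ 101.16 kt.
ΔV over 24 h = 22.86 kt → 24 h equivalent = 22.86 × 24/24 ≈ 22.86 kt.
23 kt < 30 kt ⇒ not rapid intensification.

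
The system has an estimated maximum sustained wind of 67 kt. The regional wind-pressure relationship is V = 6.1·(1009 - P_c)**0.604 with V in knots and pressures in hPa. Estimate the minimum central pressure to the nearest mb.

956 mb

ΔP = (V / 6.1)^(1/0.604) = (67/6.1)^1.656.
67/6.1 = 10.984; 10.984^1.656 ≈ 52.86 mb.
P_c = 1009 − 52.86 = 956.14 ≈ 956 mb.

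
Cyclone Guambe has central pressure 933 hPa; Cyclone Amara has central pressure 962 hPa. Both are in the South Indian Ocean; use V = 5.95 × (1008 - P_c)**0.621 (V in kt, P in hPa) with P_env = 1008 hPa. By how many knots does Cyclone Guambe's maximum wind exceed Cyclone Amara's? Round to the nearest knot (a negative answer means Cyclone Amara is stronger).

23 kt

Cyclone Guambe: ΔP = 75; V ≈ 5.95 × 75^0.621 ≈ 86.88 kt.
Cyclone Amara: ΔP = 46; V ≈ 5.95 × 46^0.621 ≈ 64.13 kt.
Difference ≈ 86.88 − 64.13 = 22.75 → 23 kt.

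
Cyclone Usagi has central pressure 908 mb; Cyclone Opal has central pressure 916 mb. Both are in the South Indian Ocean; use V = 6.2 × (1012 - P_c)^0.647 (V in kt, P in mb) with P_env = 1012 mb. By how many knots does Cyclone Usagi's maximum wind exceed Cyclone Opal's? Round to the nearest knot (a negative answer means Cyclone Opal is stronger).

Cyclone Usagi: ΔP = 104; V ≈ 6.2 × 104^0.647 ≈ 125.14 kt.
Cyclone Opal: ΔP = 96; V ≈ 6.2 × 96^0.647 ≈ 118.83 kt.
Difference ≈ 125.14 − 118.83 = 6.31 → 6 kt.

6 kt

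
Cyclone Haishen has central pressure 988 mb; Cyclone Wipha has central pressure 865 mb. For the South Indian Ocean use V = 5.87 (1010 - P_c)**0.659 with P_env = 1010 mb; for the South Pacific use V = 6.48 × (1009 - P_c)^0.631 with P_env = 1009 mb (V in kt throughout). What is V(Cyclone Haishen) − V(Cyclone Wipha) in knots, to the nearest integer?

-104 kt

Cyclone Haishen: ΔP = 22; V ≈ 5.87 × 22^0.659 ≈ 45.01 kt.
Cyclone Wipha: ΔP = 144; V ≈ 6.48 × 144^0.631 ≈ 149.11 kt.
Difference ≈ 45.01 − 149.11 = -104.10 → -104 kt.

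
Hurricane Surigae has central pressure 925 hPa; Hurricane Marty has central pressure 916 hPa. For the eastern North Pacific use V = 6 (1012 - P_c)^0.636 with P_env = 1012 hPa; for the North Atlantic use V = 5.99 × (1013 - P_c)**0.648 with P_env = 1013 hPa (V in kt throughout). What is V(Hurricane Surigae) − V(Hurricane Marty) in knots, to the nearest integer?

-13 kt

Hurricane Surigae: ΔP = 87; V ≈ 6 × 87^0.636 ≈ 102.73 kt.
Hurricane Marty: ΔP = 97; V ≈ 5.99 × 97^0.648 ≈ 116.11 kt.
Difference ≈ 102.73 − 116.11 = -13.38 → -13 kt.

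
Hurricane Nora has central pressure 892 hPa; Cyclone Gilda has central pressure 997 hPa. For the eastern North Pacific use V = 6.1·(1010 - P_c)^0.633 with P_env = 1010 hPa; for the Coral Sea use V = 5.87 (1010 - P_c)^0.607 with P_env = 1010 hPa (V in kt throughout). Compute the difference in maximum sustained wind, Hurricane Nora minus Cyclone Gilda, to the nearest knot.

Hurricane Nora: ΔP = 118; V ≈ 6.1 × 118^0.633 ≈ 124.98 kt.
Cyclone Gilda: ΔP = 13; V ≈ 5.87 × 13^0.607 ≈ 27.85 kt.
Difference ≈ 124.98 − 27.85 = 97.13 → 97 kt.

97 kt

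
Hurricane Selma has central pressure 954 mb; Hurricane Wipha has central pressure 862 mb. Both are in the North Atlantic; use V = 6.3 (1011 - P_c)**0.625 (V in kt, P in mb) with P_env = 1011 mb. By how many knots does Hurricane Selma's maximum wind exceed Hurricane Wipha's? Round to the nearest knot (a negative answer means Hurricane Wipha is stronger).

-65 kt

Hurricane Selma: ΔP = 57; V ≈ 6.3 × 57^0.625 ≈ 78.84 kt.
Hurricane Wipha: ΔP = 149; V ≈ 6.3 × 149^0.625 ≈ 143.74 kt.
Difference ≈ 78.84 − 143.74 = -64.90 → -65 kt.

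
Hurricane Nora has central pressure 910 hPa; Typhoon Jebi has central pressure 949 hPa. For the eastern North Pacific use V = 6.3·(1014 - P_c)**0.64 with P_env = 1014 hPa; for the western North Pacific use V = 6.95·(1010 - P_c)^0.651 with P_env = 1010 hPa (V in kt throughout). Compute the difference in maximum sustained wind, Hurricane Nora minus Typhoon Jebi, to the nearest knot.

Hurricane Nora: ΔP = 104; V ≈ 6.3 × 104^0.64 ≈ 123.10 kt.
Typhoon Jebi: ΔP = 61; V ≈ 6.95 × 61^0.651 ≈ 100.98 kt.
Difference ≈ 123.10 − 100.98 = 22.12 → 22 kt.

22 kt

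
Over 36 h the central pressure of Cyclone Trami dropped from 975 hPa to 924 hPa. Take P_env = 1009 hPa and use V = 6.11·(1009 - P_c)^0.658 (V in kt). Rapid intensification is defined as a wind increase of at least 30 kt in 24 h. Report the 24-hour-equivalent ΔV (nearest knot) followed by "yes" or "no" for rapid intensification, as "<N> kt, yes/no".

34 kt, yes

V₁: ΔP = 34, V ≈ 6.11 × 34^0.658 ≈ 62.19 kt.
V₂: ΔP = 85, V ≈ 6.11 × 85^0.658 ≈ 113.66 kt.
ΔV over 36 h = 51.47 kt → 24 h equivalent = 51.47 × 24/36 ≈ 34.31 kt.
34 kt ≥ 30 kt ⇒ rapid intensification.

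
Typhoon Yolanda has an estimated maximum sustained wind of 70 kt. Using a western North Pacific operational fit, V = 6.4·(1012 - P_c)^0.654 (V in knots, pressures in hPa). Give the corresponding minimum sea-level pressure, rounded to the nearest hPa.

973 hPa

ΔP = (V / 6.4)^(1/0.654) = (70/6.4)^1.529.
70/6.4 = 10.938; 10.938^1.529 ≈ 38.78 hPa.
P_c = 1012 − 38.78 = 973.22 ≈ 973 hPa.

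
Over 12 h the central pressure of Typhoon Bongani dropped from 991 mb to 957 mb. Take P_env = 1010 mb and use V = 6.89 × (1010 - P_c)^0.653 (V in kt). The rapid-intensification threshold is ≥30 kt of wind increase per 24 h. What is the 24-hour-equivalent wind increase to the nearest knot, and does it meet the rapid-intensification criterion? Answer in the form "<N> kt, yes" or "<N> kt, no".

V₁: ΔP = 19, V ≈ 6.89 × 19^0.653 ≈ 47.12 kt.
V₂: ΔP = 53, V ≈ 6.89 × 53^0.653 ≈ 92.08 kt.
ΔV over 12 h = 44.96 kt → 24 h equivalent = 44.96 × 24/12 ≈ 89.92 kt.
90 kt ≥ 30 kt ⇒ rapid intensification.

90 kt, yes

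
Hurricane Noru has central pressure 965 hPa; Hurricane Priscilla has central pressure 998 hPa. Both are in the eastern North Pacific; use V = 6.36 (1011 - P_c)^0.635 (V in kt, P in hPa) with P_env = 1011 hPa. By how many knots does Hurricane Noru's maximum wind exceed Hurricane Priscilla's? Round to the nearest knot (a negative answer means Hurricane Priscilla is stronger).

40 kt

Hurricane Noru: ΔP = 46; V ≈ 6.36 × 46^0.635 ≈ 72.33 kt.
Hurricane Priscilla: ΔP = 13; V ≈ 6.36 × 13^0.635 ≈ 32.42 kt.
Difference ≈ 72.33 − 32.42 = 39.91 → 40 kt.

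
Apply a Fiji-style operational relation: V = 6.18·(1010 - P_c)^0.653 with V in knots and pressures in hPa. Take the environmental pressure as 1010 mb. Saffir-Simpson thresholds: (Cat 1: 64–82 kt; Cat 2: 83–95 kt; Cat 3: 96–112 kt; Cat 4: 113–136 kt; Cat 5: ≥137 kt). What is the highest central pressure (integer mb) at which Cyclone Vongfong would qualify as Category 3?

943 mb

Category 3 begins at V = 96 kt.
Required ΔP = (96/6.18)^(1/0.653) = 15.534^1.531 ≈ 66.73 mb.
P_c ≤ 1010 − 66.73 = 943.27, so the highest integer P_c is 943 mb.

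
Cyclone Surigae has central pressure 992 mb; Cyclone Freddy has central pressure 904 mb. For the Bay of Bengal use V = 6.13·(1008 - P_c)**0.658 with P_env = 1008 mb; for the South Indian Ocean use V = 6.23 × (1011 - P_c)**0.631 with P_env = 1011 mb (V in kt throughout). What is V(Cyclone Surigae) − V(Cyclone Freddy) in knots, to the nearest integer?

Cyclone Surigae: ΔP = 16; V ≈ 6.13 × 16^0.658 ≈ 38.00 kt.
Cyclone Freddy: ΔP = 107; V ≈ 6.23 × 107^0.631 ≈ 118.86 kt.
Difference ≈ 38.00 − 118.86 = -80.86 → -81 kt.

-81 kt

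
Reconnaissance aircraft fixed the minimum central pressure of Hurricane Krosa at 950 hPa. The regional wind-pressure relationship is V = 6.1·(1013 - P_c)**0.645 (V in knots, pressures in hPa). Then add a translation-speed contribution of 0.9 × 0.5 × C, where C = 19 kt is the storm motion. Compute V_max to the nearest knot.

97 kt

ΔP = 1013 − 950 = 63 hPa.
63^0.645 ≈ 14.474.
V ≈ 6.1 × 14.474 ≈ 88.3 kt.
Translation term: 0.9 × 0.5 × 19 = 8.55 kt.
Corrected V ≈ 96.85 kt → 97 kt.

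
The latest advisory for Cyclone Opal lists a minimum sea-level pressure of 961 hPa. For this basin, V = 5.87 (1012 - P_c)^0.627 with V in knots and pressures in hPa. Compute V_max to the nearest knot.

ΔP = 1012 − 961 = 51 hPa.
51^0.627 ≈ 11.766.
V ≈ 5.87 × 11.766 ≈ 69.1 kt.

69 kt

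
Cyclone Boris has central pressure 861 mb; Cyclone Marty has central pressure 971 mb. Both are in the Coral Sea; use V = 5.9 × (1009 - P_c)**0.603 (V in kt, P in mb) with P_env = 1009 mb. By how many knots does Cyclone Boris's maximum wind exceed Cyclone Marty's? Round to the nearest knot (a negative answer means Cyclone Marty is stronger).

Cyclone Boris: ΔP = 148; V ≈ 5.9 × 148^0.603 ≈ 120.09 kt.
Cyclone Marty: ΔP = 38; V ≈ 5.9 × 38^0.603 ≈ 52.90 kt.
Difference ≈ 120.09 − 52.90 = 67.19 → 67 kt.

67 kt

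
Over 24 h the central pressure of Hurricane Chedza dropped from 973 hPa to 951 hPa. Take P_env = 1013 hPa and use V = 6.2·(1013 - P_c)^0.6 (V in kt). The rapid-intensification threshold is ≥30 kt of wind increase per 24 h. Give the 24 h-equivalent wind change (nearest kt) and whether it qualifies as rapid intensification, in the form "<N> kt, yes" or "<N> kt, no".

17 kt, no

V₁: ΔP = 40, V ≈ 6.2 × 40^0.6 ≈ 56.71 kt.
V₂: ΔP = 62, V ≈ 6.2 × 62^0.6 ≈ 73.76 kt.
ΔV over 24 h = 17.05 kt → 24 h equivalent = 17.05 × 24/24 ≈ 17.05 kt.
17 kt < 30 kt ⇒ not rapid intensification.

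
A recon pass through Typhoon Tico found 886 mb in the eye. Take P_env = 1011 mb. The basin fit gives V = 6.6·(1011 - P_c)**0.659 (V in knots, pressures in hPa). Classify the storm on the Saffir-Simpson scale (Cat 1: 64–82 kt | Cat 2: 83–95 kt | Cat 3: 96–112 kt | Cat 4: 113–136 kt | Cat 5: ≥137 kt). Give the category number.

5

ΔP = 1011 − 886 = 125 mb.
V ≈ 6.6 × 125^0.659 = 6.6 × 24.09 ≈ 159 kt.
159 kt falls in the Category 5 band.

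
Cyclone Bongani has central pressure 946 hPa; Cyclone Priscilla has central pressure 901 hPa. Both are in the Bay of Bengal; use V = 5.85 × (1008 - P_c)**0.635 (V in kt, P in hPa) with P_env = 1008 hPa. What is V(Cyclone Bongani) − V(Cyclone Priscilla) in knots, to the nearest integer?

-33 kt

Cyclone Bongani: ΔP = 62; V ≈ 5.85 × 62^0.635 ≈ 80.41 kt.
Cyclone Priscilla: ΔP = 107; V ≈ 5.85 × 107^0.635 ≈ 113.71 kt.
Difference ≈ 80.41 − 113.71 = -33.30 → -33 kt.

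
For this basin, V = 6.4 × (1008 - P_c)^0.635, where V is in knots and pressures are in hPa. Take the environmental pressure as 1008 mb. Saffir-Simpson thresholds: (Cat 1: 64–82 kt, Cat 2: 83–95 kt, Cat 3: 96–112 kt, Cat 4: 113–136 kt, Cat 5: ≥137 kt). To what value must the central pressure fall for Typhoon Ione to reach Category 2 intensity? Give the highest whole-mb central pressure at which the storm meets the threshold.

Category 2 begins at V = 83 kt.
Required ΔP = (83/6.4)^(1/0.635) = 12.969^1.575 ≈ 56.57 mb.
P_c ≤ 1008 − 56.57 = 951.43, so the highest integer P_c is 951 mb.

951 mb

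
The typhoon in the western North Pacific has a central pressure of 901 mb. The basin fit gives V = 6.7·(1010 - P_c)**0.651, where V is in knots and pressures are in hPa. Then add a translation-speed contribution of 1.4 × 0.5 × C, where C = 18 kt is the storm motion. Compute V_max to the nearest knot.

ΔP = 1010 − 901 = 109 mb.
109^0.651 ≈ 21.201.
V ≈ 6.7 × 21.201 ≈ 142.0 kt.
Translation term: 1.4 × 0.5 × 18 = 12.6 kt.
Corrected V ≈ 154.6 kt → 155 kt.

155 kt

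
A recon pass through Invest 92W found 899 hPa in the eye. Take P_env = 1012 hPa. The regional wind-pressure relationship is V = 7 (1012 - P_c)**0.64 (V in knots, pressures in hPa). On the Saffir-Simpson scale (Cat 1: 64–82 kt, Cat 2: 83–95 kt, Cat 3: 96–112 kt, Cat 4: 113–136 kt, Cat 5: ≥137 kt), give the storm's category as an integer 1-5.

5

ΔP = 1012 − 899 = 113 hPa.
V ≈ 7 × 113^0.64 = 7 × 20.60 ≈ 144 kt.
144 kt falls in the Category 5 band.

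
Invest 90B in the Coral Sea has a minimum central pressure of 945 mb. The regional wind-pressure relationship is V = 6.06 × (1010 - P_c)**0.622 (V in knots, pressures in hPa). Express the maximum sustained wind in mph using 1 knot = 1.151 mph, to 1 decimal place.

ΔP = 1010 − 945 = 65 mb.
V ≈ 6.06 × 65^0.622 = 6.06 × 13.416 ≈ 81.303 kt.
81.303 × 1.151 ≈ 93.58 mph → 93.6 mph.

93.6 mph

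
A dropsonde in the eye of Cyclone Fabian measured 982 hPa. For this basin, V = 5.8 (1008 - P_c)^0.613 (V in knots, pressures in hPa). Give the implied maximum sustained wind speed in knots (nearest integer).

ΔP = 1008 − 982 = 26 hPa.
26^0.613 ≈ 7.368.
V ≈ 5.8 × 7.368 ≈ 42.7 kt.

43 kt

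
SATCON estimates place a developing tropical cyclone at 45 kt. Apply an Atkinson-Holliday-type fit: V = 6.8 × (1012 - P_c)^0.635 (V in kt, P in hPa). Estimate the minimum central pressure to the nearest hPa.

992 hPa

ΔP = (V / 6.8)^(1/0.635) = (45/6.8)^1.575.
45/6.8 = 6.618; 6.618^1.575 ≈ 19.61 hPa.
P_c = 1012 − 19.61 = 992.39 ≈ 992 hPa.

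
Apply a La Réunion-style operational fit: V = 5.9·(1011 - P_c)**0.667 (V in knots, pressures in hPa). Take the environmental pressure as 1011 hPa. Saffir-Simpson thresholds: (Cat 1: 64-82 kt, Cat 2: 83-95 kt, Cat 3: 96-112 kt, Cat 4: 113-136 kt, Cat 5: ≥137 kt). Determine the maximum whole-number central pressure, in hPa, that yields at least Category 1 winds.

Category 1 begins at V = 64 kt.
Required ΔP = (64/5.9)^(1/0.667) = 10.847^1.499 ≈ 35.66 hPa.
P_c ≤ 1011 − 35.66 = 975.34, so the highest integer P_c is 975 hPa.

975 hPa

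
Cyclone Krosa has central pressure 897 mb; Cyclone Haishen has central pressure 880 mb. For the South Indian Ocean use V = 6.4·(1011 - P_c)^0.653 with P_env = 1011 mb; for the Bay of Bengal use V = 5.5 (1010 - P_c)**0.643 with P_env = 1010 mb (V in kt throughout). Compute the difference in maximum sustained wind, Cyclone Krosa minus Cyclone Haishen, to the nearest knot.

15 kt

Cyclone Krosa: ΔP = 114; V ≈ 6.4 × 114^0.653 ≈ 141.04 kt.
Cyclone Haishen: ΔP = 130; V ≈ 5.5 × 130^0.643 ≈ 125.78 kt.
Difference ≈ 141.04 − 125.78 = 15.26 → 15 kt.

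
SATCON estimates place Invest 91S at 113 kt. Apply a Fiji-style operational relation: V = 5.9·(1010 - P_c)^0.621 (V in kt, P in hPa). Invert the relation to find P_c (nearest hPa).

894 hPa

ΔP = (V / 5.9)^(1/0.621) = (113/5.9)^1.610.
113/5.9 = 19.153; 19.153^1.610 ≈ 116.09 hPa.
P_c = 1010 − 116.09 = 893.91 ≈ 894 hPa.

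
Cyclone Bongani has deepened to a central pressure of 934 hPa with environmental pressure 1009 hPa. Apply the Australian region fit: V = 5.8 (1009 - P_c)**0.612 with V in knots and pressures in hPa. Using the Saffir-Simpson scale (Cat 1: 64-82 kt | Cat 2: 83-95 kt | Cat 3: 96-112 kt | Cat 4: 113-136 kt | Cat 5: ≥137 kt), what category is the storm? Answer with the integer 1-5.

ΔP = 1009 − 934 = 75 hPa.
V ≈ 5.8 × 75^0.612 = 5.8 × 14.05 ≈ 81 kt.
81 kt falls in the Category 1 band.

1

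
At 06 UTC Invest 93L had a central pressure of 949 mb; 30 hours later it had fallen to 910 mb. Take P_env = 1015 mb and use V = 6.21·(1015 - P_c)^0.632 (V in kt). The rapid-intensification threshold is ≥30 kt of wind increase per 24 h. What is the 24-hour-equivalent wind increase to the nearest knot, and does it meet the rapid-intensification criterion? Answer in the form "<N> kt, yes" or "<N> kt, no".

24 kt, no

V₁: ΔP = 66, V ≈ 6.21 × 66^0.632 ≈ 87.71 kt.
V₂: ΔP = 105, V ≈ 6.21 × 105^0.632 ≈ 117.62 kt.
ΔV over 30 h = 29.91 kt → 24 h equivalent = 29.91 × 24/30 ≈ 23.93 kt.
24 kt < 30 kt ⇒ not rapid intensification.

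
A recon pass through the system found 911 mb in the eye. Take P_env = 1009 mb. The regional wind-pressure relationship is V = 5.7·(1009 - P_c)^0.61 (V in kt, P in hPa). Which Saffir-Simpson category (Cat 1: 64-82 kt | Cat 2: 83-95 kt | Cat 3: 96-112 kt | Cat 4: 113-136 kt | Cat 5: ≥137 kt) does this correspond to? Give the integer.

ΔP = 1009 − 911 = 98 mb.
V ≈ 5.7 × 98^0.61 = 5.7 × 16.39 ≈ 93 kt.
93 kt falls in the Category 2 band.

2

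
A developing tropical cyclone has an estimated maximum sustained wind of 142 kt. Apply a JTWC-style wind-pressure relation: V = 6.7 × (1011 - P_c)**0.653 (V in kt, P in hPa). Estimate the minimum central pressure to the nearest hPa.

ΔP = (V / 6.7)^(1/0.653) = (142/6.7)^1.531.
142/6.7 = 21.194; 21.194^1.531 ≈ 107.39 hPa.
P_c = 1011 − 107.39 = 903.61 ≈ 904 hPa.

904 hPa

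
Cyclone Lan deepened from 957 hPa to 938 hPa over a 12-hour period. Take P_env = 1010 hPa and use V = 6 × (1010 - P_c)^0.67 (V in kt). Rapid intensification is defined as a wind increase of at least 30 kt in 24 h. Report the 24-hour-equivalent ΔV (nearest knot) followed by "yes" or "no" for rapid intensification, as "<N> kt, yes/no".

39 kt, yes

V₁: ΔP = 53, V ≈ 6 × 53^0.67 ≈ 85.79 kt.
V₂: ΔP = 72, V ≈ 6 × 72^0.67 ≈ 105.33 kt.
ΔV over 12 h = 19.54 kt → 24 h equivalent = 19.54 × 24/12 ≈ 39.08 kt.
39 kt ≥ 30 kt ⇒ rapid intensification.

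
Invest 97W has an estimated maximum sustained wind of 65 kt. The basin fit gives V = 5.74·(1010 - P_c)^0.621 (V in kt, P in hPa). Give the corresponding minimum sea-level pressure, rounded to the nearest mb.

960 mb

ΔP = (V / 5.74)^(1/0.621) = (65/5.74)^1.610.
65/5.74 = 11.324; 11.324^1.610 ≈ 49.80 mb.
P_c = 1010 − 49.80 = 960.20 ≈ 960 mb.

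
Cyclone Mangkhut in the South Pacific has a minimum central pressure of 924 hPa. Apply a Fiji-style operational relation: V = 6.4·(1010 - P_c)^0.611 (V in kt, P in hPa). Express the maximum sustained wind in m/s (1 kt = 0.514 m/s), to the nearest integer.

50 m/s

ΔP = 1010 − 924 = 86 hPa.
V ≈ 6.4 × 86^0.611 = 6.4 × 15.205 ≈ 97.310 kt.
97.310 × 0.514 ≈ 50.02 m/s → 50 m/s.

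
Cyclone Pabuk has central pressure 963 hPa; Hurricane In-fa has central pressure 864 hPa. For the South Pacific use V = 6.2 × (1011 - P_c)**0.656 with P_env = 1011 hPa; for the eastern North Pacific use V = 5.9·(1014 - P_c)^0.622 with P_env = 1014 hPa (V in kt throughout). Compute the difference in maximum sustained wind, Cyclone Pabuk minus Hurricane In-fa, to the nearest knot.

-55 kt

Cyclone Pabuk: ΔP = 48; V ≈ 6.2 × 48^0.656 ≈ 78.58 kt.
Hurricane In-fa: ΔP = 150; V ≈ 5.9 × 150^0.622 ≈ 133.16 kt.
Difference ≈ 78.58 − 133.16 = -54.58 → -55 kt.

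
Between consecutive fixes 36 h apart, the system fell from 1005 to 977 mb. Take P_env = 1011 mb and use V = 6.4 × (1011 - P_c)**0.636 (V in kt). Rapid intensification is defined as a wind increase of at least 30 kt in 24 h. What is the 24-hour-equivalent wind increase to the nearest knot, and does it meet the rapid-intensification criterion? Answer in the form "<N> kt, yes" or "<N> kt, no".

V₁: ΔP = 6, V ≈ 6.4 × 6^0.636 ≈ 20.00 kt.
V₂: ΔP = 34, V ≈ 6.4 × 34^0.636 ≈ 60.28 kt.
ΔV over 36 h = 40.28 kt → 24 h equivalent = 40.28 × 24/36 ≈ 26.85 kt.
27 kt < 30 kt ⇒ not rapid intensification.

27 kt, no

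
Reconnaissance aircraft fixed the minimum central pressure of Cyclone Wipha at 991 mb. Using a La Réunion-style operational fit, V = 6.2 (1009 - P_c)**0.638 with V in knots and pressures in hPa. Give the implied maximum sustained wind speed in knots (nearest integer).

ΔP = 1009 − 991 = 18 mb.
18^0.638 ≈ 6.322.
V ≈ 6.2 × 6.322 ≈ 39.2 kt.

39 kt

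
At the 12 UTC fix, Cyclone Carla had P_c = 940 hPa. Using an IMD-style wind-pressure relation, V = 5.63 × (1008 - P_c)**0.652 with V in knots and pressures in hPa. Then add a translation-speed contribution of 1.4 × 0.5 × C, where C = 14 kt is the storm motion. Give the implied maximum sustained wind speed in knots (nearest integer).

ΔP = 1008 − 940 = 68 hPa.
68^0.652 ≈ 15.660.
V ≈ 5.63 × 15.660 ≈ 88.2 kt.
Translation term: 1.4 × 0.5 × 14 = 9.8 kt.
Corrected V ≈ 98 kt → 98 kt.

98 kt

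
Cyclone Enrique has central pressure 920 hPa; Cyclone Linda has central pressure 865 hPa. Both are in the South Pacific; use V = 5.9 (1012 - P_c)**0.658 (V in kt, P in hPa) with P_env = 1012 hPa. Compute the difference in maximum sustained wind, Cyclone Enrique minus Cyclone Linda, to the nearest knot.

-42 kt

Cyclone Enrique: ΔP = 92; V ≈ 5.9 × 92^0.658 ≈ 115.62 kt.
Cyclone Linda: ΔP = 147; V ≈ 5.9 × 147^0.658 ≈ 157.38 kt.
Difference ≈ 115.62 − 157.38 = -41.76 → -42 kt.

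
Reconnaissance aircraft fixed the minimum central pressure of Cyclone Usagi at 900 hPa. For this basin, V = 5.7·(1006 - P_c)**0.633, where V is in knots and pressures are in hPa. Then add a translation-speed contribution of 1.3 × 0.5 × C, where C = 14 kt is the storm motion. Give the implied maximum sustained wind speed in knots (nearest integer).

118 kt

ΔP = 1006 − 900 = 106 hPa.
106^0.633 ≈ 19.143.
V ≈ 5.7 × 19.143 ≈ 109.1 kt.
Translation term: 1.3 × 0.5 × 14 = 9.1 kt.
Corrected V ≈ 118.2 kt → 118 kt.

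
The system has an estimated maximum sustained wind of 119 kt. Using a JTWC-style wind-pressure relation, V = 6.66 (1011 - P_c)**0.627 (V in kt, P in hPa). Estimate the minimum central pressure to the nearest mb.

ΔP = (V / 6.66)^(1/0.627) = (119/6.66)^1.595.
119/6.66 = 17.868; 17.868^1.595 ≈ 99.29 mb.
P_c = 1011 − 99.29 = 911.71 ≈ 912 mb.

912 mb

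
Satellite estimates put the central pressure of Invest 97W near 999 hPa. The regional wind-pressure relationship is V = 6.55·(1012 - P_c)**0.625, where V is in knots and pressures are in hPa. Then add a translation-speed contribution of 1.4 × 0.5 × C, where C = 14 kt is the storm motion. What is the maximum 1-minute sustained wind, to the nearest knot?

42 kt

ΔP = 1012 − 999 = 13 hPa.
13^0.625 ≈ 4.968.
V ≈ 6.55 × 4.968 ≈ 32.5 kt.
Translation term: 1.4 × 0.5 × 14 = 9.8 kt.
Corrected V ≈ 42.3 kt → 42 kt.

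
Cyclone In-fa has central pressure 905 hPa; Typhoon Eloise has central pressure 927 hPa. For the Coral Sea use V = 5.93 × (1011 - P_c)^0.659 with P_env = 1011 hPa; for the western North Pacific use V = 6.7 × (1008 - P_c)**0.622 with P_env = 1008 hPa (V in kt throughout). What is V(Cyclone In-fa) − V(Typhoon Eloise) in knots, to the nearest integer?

25 kt

Cyclone In-fa: ΔP = 106; V ≈ 5.93 × 106^0.659 ≈ 128.15 kt.
Typhoon Eloise: ΔP = 81; V ≈ 6.7 × 81^0.622 ≈ 103.07 kt.
Difference ≈ 128.15 − 103.07 = 25.08 → 25 kt.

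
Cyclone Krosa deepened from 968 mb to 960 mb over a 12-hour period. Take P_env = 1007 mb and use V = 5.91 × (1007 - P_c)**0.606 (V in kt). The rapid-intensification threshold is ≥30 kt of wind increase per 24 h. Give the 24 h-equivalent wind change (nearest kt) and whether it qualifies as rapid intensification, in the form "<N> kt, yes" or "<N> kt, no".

V₁: ΔP = 39, V ≈ 5.91 × 39^0.606 ≈ 54.42 kt.
V₂: ΔP = 47, V ≈ 5.91 × 47^0.606 ≈ 60.94 kt.
ΔV over 12 h = 6.52 kt → 24 h equivalent = 6.52 × 24/12 ≈ 13.04 kt.
13 kt < 30 kt ⇒ not rapid intensification.

13 kt, no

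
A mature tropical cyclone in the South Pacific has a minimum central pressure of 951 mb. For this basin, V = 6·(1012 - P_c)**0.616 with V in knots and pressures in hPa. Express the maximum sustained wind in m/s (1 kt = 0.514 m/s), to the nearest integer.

ΔP = 1012 − 951 = 61 mb.
V ≈ 6 × 61^0.616 = 6 × 12.582 ≈ 75.494 kt.
75.494 × 0.514 ≈ 38.80 m/s → 39 m/s.

39 m/s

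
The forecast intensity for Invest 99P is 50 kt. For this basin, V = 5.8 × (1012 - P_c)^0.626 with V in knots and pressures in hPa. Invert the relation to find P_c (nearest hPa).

981 hPa

ΔP = (V / 5.8)^(1/0.626) = (50/5.8)^1.597.
50/5.8 = 8.621; 8.621^1.597 ≈ 31.22 hPa.
P_c = 1012 − 31.22 = 980.78 ≈ 981 hPa.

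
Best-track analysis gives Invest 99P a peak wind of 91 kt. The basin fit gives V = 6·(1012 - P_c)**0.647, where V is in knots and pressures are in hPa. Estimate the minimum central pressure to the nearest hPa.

945 hPa

ΔP = (V / 6)^(1/0.647) = (91/6)^1.546.
91/6 = 15.167; 15.167^1.546 ≈ 66.86 hPa.
P_c = 1012 − 66.86 = 945.14 ≈ 945 hPa.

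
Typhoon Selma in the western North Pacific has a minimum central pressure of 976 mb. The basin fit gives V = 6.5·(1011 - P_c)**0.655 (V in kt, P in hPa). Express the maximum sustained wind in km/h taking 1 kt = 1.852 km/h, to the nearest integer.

ΔP = 1011 − 976 = 35 mb.
V ≈ 6.5 × 35^0.655 = 6.5 × 10.265 ≈ 66.723 kt.
66.723 × 1.852 ≈ 123.57 km/h → 124 km/h.

124 km/h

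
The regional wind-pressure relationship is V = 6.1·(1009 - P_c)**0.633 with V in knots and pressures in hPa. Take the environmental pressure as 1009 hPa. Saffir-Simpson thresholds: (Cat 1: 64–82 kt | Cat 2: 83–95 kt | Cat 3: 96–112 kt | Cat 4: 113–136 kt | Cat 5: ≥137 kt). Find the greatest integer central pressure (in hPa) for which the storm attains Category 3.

931 hPa

Category 3 begins at V = 96 kt.
Required ΔP = (96/6.1)^(1/0.633) = 15.738^1.580 ≈ 77.79 hPa.
P_c ≤ 1009 − 77.79 = 931.21, so the highest integer P_c is 931 hPa.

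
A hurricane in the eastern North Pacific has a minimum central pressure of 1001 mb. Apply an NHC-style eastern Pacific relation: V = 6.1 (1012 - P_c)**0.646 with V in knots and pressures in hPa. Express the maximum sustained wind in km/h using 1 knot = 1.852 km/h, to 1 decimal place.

53.2 km/h

ΔP = 1012 − 1001 = 11 mb.
V ≈ 6.1 × 11^0.646 = 6.1 × 4.707 ≈ 28.712 kt.
28.712 × 1.852 ≈ 53.18 km/h → 53.2 km/h.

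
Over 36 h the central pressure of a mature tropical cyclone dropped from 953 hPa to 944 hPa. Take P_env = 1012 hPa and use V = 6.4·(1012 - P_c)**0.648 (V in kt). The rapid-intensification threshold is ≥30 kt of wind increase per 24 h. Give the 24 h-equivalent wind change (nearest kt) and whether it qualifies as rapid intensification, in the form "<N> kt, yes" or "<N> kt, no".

V₁: ΔP = 59, V ≈ 6.4 × 59^0.648 ≈ 89.89 kt.
V₂: ΔP = 68, V ≈ 6.4 × 68^0.648 ≈ 98.55 kt.
ΔV over 36 h = 8.66 kt → 24 h equivalent = 8.66 × 24/36 ≈ 5.77 kt.
6 kt < 30 kt ⇒ not rapid intensification.

6 kt, no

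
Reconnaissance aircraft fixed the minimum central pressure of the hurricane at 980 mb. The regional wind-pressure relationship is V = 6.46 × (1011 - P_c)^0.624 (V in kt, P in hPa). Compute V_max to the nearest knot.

55 kt

ΔP = 1011 − 980 = 31 mb.
31^0.624 ≈ 8.523.
V ≈ 6.46 × 8.523 ≈ 55.1 kt.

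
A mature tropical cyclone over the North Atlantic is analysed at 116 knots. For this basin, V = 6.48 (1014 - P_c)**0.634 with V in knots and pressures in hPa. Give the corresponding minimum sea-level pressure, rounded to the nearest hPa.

ΔP = (V / 6.48)^(1/0.634) = (116/6.48)^1.577.
116/6.48 = 17.901; 17.901^1.577 ≈ 94.66 hPa.
P_c = 1014 − 94.66 = 919.34 ≈ 919 hPa.

919 hPa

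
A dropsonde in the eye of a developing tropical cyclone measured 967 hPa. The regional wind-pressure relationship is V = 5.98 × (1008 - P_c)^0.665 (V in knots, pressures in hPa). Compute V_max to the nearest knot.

71 kt

ΔP = 1008 − 967 = 41 hPa.
41^0.665 ≈ 11.817.
V ≈ 5.98 × 11.817 ≈ 70.7 kt.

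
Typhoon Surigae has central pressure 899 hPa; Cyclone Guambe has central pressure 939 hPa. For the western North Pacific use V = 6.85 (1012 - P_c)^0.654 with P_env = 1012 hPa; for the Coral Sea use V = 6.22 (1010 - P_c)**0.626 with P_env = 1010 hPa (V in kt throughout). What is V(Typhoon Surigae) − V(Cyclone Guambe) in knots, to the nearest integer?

Typhoon Surigae: ΔP = 113; V ≈ 6.85 × 113^0.654 ≈ 150.80 kt.
Cyclone Guambe: ΔP = 71; V ≈ 6.22 × 71^0.626 ≈ 89.68 kt.
Difference ≈ 150.80 − 89.68 = 61.12 → 61 kt.

61 kt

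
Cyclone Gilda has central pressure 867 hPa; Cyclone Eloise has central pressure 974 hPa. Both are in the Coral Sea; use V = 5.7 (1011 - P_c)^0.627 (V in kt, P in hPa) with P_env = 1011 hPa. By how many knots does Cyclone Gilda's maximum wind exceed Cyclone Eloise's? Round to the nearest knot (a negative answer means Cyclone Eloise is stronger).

Cyclone Gilda: ΔP = 144; V ≈ 5.7 × 144^0.627 ≈ 128.58 kt.
Cyclone Eloise: ΔP = 37; V ≈ 5.7 × 37^0.627 ≈ 54.85 kt.
Difference ≈ 128.58 − 54.85 = 73.73 → 74 kt.

74 kt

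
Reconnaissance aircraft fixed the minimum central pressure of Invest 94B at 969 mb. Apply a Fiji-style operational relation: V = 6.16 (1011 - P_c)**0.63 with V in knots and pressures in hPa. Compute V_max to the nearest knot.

65 kt

ΔP = 1011 − 969 = 42 mb.
42^0.63 ≈ 10.535.
V ≈ 6.16 × 10.535 ≈ 64.9 kt.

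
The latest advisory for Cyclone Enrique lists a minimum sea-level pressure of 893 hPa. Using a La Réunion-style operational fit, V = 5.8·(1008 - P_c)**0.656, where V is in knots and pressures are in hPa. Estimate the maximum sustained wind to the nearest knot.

ΔP = 1008 − 893 = 115 hPa.
115^0.656 ≈ 22.481.
V ≈ 5.8 × 22.481 ≈ 130.4 kt.

130 kt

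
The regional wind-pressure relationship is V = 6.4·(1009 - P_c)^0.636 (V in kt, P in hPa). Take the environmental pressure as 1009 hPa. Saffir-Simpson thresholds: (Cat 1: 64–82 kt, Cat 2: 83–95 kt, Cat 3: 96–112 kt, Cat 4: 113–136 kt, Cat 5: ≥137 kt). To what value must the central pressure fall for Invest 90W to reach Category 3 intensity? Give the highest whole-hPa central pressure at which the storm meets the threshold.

Category 3 begins at V = 96 kt.
Required ΔP = (96/6.4)^(1/0.636) = 15.000^1.572 ≈ 70.66 hPa.
P_c ≤ 1009 − 70.66 = 938.34, so the highest integer P_c is 938 hPa.

938 hPa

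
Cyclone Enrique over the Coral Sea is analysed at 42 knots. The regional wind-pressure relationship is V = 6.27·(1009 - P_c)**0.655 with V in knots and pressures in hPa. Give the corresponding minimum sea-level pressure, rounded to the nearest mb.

991 mb

ΔP = (V / 6.27)^(1/0.655) = (42/6.27)^1.527.
42/6.27 = 6.699; 6.699^1.527 ≈ 18.24 mb.
P_c = 1009 − 18.24 = 990.76 ≈ 991 mb.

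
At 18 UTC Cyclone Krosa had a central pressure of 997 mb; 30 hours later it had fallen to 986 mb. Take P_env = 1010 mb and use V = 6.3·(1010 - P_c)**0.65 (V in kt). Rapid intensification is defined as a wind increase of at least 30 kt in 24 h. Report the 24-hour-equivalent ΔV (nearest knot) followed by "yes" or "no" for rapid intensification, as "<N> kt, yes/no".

13 kt, no

V₁: ΔP = 13, V ≈ 6.3 × 13^0.65 ≈ 33.37 kt.
V₂: ΔP = 24, V ≈ 6.3 × 24^0.65 ≈ 49.71 kt.
ΔV over 30 h = 16.34 kt → 24 h equivalent = 16.34 × 24/30 ≈ 13.07 kt.
13 kt < 30 kt ⇒ not rapid intensification.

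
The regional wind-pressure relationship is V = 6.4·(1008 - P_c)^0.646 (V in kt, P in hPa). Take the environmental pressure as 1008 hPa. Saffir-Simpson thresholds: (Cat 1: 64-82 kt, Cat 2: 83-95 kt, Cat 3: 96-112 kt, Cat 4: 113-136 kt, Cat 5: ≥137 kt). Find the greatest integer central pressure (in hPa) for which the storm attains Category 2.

955 hPa

Category 2 begins at V = 83 kt.
Required ΔP = (83/6.4)^(1/0.646) = 12.969^1.548 ≈ 52.81 hPa.
P_c ≤ 1008 − 52.81 = 955.19, so the highest integer P_c is 955 hPa.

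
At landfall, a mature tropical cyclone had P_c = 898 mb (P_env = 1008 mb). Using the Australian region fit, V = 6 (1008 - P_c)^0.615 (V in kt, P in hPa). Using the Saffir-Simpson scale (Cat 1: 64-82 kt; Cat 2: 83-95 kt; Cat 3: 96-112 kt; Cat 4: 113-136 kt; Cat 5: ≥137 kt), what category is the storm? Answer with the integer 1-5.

ΔP = 1008 − 898 = 110 mb.
V ≈ 6 × 110^0.615 = 6 × 18.01 ≈ 108 kt.
108 kt falls in the Category 3 band.

3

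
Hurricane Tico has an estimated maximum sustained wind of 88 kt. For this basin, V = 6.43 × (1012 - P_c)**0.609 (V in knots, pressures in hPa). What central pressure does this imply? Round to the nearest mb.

939 mb

ΔP = (V / 6.43)^(1/0.609) = (88/6.43)^1.642.
88/6.43 = 13.686; 13.686^1.642 ≈ 73.42 mb.
P_c = 1012 − 73.42 = 938.58 ≈ 939 mb.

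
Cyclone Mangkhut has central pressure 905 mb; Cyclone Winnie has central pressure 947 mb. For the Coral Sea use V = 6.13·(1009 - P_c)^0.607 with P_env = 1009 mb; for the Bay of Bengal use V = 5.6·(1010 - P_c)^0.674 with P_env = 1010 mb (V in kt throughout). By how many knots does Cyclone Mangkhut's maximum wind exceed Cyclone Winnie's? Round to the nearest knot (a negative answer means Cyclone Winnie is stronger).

Cyclone Mangkhut: ΔP = 104; V ≈ 6.13 × 104^0.607 ≈ 102.75 kt.
Cyclone Winnie: ΔP = 63; V ≈ 5.6 × 63^0.674 ≈ 91.40 kt.
Difference ≈ 102.75 − 91.40 = 11.35 → 11 kt.

11 kt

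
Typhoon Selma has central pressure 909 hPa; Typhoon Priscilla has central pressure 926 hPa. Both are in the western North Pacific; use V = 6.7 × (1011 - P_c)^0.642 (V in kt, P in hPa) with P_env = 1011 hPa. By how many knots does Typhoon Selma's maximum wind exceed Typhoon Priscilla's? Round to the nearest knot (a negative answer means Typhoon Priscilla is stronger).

14 kt

Typhoon Selma: ΔP = 102; V ≈ 6.7 × 102^0.642 ≈ 130.50 kt.
Typhoon Priscilla: ΔP = 85; V ≈ 6.7 × 85^0.642 ≈ 116.08 kt.
Difference ≈ 130.50 − 116.08 = 14.42 → 14 kt.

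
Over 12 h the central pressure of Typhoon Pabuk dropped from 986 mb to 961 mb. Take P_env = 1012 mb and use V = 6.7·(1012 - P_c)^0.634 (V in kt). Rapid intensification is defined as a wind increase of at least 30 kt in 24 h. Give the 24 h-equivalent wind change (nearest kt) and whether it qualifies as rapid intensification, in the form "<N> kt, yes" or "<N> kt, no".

56 kt, yes

V₁: ΔP = 26, V ≈ 6.7 × 26^0.634 ≈ 52.86 kt.
V₂: ΔP = 51, V ≈ 6.7 × 51^0.634 ≈ 81.04 kt.
ΔV over 12 h = 28.18 kt → 24 h equivalent = 28.18 × 24/12 ≈ 56.36 kt.
56 kt ≥ 30 kt ⇒ rapid intensification.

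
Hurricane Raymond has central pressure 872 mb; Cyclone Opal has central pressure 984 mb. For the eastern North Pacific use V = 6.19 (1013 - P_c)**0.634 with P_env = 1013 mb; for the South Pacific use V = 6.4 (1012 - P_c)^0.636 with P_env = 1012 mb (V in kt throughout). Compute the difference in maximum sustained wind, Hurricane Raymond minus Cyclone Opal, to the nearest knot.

Hurricane Raymond: ΔP = 141; V ≈ 6.19 × 141^0.634 ≈ 142.66 kt.
Cyclone Opal: ΔP = 28; V ≈ 6.4 × 28^0.636 ≈ 53.28 kt.
Difference ≈ 142.66 − 53.28 = 89.38 → 89 kt.

89 kt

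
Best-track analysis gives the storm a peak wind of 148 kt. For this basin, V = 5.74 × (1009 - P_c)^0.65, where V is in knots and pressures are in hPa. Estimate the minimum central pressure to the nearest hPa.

ΔP = (V / 5.74)^(1/0.65) = (148/5.74)^1.538.
148/5.74 = 25.784; 25.784^1.538 ≈ 148.36 hPa.
P_c = 1009 − 148.36 = 860.64 ≈ 861 hPa.

861 hPa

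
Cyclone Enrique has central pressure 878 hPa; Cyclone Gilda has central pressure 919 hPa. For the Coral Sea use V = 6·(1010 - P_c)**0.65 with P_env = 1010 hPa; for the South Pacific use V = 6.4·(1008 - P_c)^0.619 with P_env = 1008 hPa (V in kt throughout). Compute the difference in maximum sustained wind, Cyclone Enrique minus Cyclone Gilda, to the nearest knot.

Cyclone Enrique: ΔP = 132; V ≈ 6 × 132^0.65 ≈ 143.39 kt.
Cyclone Gilda: ΔP = 89; V ≈ 6.4 × 89^0.619 ≈ 103.00 kt.
Difference ≈ 143.39 − 103.00 = 40.39 → 40 kt.

40 kt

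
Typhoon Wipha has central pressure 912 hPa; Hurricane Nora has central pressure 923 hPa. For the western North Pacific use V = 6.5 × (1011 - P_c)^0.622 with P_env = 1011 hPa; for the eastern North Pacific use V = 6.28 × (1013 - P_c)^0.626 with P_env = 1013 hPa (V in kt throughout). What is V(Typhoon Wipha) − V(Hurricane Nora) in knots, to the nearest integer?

8 kt

Typhoon Wipha: ΔP = 99; V ≈ 6.5 × 99^0.622 ≈ 113.29 kt.
Hurricane Nora: ΔP = 90; V ≈ 6.28 × 90^0.626 ≈ 105.03 kt.
Difference ≈ 113.29 − 105.03 = 8.26 → 8 kt.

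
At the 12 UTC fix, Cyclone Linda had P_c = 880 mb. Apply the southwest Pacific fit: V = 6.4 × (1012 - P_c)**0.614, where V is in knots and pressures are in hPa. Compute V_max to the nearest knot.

ΔP = 1012 − 880 = 132 mb.
132^0.614 ≈ 20.046.
V ≈ 6.4 × 20.046 ≈ 128.3 kt.

128 kt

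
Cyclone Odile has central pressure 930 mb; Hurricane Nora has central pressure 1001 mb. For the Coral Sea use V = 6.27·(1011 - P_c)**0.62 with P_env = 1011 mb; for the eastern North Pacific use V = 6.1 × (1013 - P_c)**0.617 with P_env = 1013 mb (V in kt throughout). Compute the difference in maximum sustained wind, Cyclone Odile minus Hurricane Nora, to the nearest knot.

Cyclone Odile: ΔP = 81; V ≈ 6.27 × 81^0.62 ≈ 95.62 kt.
Hurricane Nora: ΔP = 12; V ≈ 6.1 × 12^0.617 ≈ 28.26 kt.
Difference ≈ 95.62 − 28.26 = 67.36 → 67 kt.

67 kt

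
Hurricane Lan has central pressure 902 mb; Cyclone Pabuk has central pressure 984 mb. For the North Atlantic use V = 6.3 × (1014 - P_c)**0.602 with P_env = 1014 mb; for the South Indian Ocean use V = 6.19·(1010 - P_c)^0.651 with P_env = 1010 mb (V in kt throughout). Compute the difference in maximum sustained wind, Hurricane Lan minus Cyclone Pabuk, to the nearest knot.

56 kt

Hurricane Lan: ΔP = 112; V ≈ 6.3 × 112^0.602 ≈ 107.89 kt.
Cyclone Pabuk: ΔP = 26; V ≈ 6.19 × 26^0.651 ≈ 51.62 kt.
Difference ≈ 107.89 − 51.62 = 56.27 → 56 kt.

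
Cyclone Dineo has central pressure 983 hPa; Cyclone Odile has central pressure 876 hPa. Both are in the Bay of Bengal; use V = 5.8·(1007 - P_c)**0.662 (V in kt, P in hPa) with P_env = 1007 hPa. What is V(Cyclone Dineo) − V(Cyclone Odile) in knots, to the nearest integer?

Cyclone Dineo: ΔP = 24; V ≈ 5.8 × 24^0.662 ≈ 47.55 kt.
Cyclone Odile: ΔP = 131; V ≈ 5.8 × 131^0.662 ≈ 146.24 kt.
Difference ≈ 47.55 − 146.24 = -98.69 → -99 kt.

-99 kt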